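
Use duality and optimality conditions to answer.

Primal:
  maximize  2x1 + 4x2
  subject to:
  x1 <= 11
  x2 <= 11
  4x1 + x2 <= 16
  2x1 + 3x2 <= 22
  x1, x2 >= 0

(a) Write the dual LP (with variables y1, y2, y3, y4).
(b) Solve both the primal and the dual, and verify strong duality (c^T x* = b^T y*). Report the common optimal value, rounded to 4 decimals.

The standard primal-dual pair for 'max c^T x s.t. A x <= b, x >= 0' is:
  Dual:  min b^T y  s.t.  A^T y >= c,  y >= 0.

So the dual LP is:
  minimize  11y1 + 11y2 + 16y3 + 22y4
  subject to:
    y1 + 4y3 + 2y4 >= 2
    y2 + y3 + 3y4 >= 4
    y1, y2, y3, y4 >= 0

Solving the primal: x* = (0, 7.3333).
  primal value c^T x* = 29.3333.
Solving the dual: y* = (0, 0, 0, 1.3333).
  dual value b^T y* = 29.3333.
Strong duality: c^T x* = b^T y*. Confirmed.

29.3333


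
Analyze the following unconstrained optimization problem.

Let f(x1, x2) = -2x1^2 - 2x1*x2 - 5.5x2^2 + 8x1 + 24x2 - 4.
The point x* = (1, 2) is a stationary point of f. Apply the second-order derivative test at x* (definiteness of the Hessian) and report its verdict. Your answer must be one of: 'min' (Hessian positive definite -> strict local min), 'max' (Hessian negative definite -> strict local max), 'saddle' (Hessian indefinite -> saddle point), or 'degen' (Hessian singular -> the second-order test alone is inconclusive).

Compute the Hessian H = grad^2 f:
  H = [[-4, -2], [-2, -11]]
Verify stationarity: grad f(x*) = H x* + g = (0, 0).
Eigenvalues of H: -11.5311, -3.4689.
Both eigenvalues < 0, so H is negative definite -> x* is a strict local max.

max


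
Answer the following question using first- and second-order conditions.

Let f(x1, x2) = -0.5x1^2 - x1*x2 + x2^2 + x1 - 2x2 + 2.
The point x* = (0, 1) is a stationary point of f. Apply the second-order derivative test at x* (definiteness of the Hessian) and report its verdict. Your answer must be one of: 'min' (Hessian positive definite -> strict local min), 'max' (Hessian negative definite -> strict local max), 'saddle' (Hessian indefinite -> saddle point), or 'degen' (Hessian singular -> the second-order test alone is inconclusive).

Compute the Hessian H = grad^2 f:
  H = [[-1, -1], [-1, 2]]
Verify stationarity: grad f(x*) = H x* + g = (0, 0).
Eigenvalues of H: -1.3028, 2.3028.
Eigenvalues have mixed signs, so H is indefinite -> x* is a saddle point.

saddle


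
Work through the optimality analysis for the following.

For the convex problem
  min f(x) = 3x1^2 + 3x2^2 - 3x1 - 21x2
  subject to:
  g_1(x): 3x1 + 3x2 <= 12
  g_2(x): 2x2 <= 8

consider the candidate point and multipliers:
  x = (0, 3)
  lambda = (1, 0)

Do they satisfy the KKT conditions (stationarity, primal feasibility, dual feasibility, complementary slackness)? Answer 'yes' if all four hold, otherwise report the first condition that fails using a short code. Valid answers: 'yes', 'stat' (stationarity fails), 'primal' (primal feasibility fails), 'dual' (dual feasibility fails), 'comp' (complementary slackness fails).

Gradient of f: grad f(x) = Q x + c = (-3, -3)
Constraint values g_i(x) = a_i^T x - b_i:
  g_1((0, 3)) = -3
  g_2((0, 3)) = -2
Stationarity residual: grad f(x) + sum_i lambda_i a_i = (0, 0)
  -> stationarity OK
Primal feasibility (all g_i <= 0): OK
Dual feasibility (all lambda_i >= 0): OK
Complementary slackness (lambda_i * g_i(x) = 0 for all i): FAILS

Verdict: the first failing condition is complementary_slackness -> comp.

comp


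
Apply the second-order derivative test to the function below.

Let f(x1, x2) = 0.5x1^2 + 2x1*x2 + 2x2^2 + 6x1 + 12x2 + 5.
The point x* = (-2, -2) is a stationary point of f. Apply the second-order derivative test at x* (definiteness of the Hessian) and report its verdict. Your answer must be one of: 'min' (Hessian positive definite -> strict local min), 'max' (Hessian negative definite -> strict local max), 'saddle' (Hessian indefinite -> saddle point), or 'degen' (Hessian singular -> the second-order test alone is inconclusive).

Compute the Hessian H = grad^2 f:
  H = [[1, 2], [2, 4]]
Verify stationarity: grad f(x*) = H x* + g = (0, 0).
Eigenvalues of H: 0, 5.
H has a zero eigenvalue (singular; positive semidefinite but not definite), so H is neither positive definite, negative definite, nor indefinite. The second-order test alone is inconclusive -> degen.
(Indeed, f is constant along the null direction of H through x*, so x* is not a strict local extremum.)

degen


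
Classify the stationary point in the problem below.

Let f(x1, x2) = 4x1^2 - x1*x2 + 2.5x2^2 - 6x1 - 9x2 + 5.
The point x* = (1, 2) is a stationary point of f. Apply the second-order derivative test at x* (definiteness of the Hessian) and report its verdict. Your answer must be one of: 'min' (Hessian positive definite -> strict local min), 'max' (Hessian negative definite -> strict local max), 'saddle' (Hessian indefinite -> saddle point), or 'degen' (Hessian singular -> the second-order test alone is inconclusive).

Compute the Hessian H = grad^2 f:
  H = [[8, -1], [-1, 5]]
Verify stationarity: grad f(x*) = H x* + g = (0, 0).
Eigenvalues of H: 4.6972, 8.3028.
Both eigenvalues > 0, so H is positive definite -> x* is a strict local min.

min


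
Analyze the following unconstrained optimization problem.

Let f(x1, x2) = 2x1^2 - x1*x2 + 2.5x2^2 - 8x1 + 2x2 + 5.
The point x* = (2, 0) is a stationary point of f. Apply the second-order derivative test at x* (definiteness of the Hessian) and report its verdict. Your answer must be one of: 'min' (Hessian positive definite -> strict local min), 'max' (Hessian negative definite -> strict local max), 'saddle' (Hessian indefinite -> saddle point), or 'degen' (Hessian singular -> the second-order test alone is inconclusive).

Compute the Hessian H = grad^2 f:
  H = [[4, -1], [-1, 5]]
Verify stationarity: grad f(x*) = H x* + g = (0, 0).
Eigenvalues of H: 3.382, 5.618.
Both eigenvalues > 0, so H is positive definite -> x* is a strict local min.

min


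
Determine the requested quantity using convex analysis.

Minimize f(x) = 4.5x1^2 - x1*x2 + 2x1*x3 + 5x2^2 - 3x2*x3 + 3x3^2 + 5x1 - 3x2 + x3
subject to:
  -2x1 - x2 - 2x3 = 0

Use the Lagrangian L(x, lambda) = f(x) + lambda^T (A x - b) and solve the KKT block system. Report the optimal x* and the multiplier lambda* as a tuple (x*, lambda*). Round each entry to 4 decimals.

Form the Lagrangian:
  L(x, lambda) = (1/2) x^T Q x + c^T x + lambda^T (A x - b)
Stationarity (grad_x L = 0): Q x + c + A^T lambda = 0.
Primal feasibility: A x = b.

This gives the KKT block system:
  [ Q   A^T ] [ x     ]   [-c ]
  [ A    0  ] [ lambda ] = [ b ]

Solving the linear system:
  x*      = (-0.5017, 0.3798, 0.3118)
  lambda* = (0.3641)
  f(x*)   = -1.6681

x* = (-0.5017, 0.3798, 0.3118), lambda* = (0.3641)


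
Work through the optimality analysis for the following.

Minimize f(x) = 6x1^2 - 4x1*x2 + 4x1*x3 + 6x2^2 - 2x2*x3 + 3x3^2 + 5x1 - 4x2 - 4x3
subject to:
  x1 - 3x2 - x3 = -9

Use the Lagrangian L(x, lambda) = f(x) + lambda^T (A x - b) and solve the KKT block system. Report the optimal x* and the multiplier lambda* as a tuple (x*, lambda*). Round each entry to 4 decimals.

Form the Lagrangian:
  L(x, lambda) = (1/2) x^T Q x + c^T x + lambda^T (A x - b)
Stationarity (grad_x L = 0): Q x + c + A^T lambda = 0.
Primal feasibility: A x = b.

This gives the KKT block system:
  [ Q   A^T ] [ x     ]   [-c ]
  [ A    0  ] [ lambda ] = [ b ]

Solving the linear system:
  x*      = (-1.2377, 1.6339, 2.8607)
  lambda* = (4.9454)
  f(x*)   = 10.1708

x* = (-1.2377, 1.6339, 2.8607), lambda* = (4.9454)


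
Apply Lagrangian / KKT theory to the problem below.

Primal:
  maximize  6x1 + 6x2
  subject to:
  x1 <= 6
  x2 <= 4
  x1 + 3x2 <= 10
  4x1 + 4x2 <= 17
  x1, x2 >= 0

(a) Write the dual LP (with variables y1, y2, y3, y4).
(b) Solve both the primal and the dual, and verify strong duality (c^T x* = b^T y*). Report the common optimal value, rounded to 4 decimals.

The standard primal-dual pair for 'max c^T x s.t. A x <= b, x >= 0' is:
  Dual:  min b^T y  s.t.  A^T y >= c,  y >= 0.

So the dual LP is:
  minimize  6y1 + 4y2 + 10y3 + 17y4
  subject to:
    y1 + y3 + 4y4 >= 6
    y2 + 3y3 + 4y4 >= 6
    y1, y2, y3, y4 >= 0

Solving the primal: x* = (4.25, 0).
  primal value c^T x* = 25.5.
Solving the dual: y* = (0, 0, 0, 1.5).
  dual value b^T y* = 25.5.
Strong duality: c^T x* = b^T y*. Confirmed.

25.5


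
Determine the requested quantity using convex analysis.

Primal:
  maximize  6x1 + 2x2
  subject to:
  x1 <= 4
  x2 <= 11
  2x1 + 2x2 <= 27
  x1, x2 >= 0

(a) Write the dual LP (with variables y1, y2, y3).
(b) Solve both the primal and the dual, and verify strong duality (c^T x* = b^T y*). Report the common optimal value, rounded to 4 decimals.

The standard primal-dual pair for 'max c^T x s.t. A x <= b, x >= 0' is:
  Dual:  min b^T y  s.t.  A^T y >= c,  y >= 0.

So the dual LP is:
  minimize  4y1 + 11y2 + 27y3
  subject to:
    y1 + 2y3 >= 6
    y2 + 2y3 >= 2
    y1, y2, y3 >= 0

Solving the primal: x* = (4, 9.5).
  primal value c^T x* = 43.
Solving the dual: y* = (4, 0, 1).
  dual value b^T y* = 43.
Strong duality: c^T x* = b^T y*. Confirmed.

43


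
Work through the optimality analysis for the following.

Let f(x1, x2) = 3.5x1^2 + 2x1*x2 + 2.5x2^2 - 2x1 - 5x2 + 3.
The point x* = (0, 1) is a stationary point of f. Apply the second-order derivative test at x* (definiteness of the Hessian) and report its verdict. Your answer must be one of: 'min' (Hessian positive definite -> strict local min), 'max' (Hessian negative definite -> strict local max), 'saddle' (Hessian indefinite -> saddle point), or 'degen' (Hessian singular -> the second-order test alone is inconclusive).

Compute the Hessian H = grad^2 f:
  H = [[7, 2], [2, 5]]
Verify stationarity: grad f(x*) = H x* + g = (0, 0).
Eigenvalues of H: 3.7639, 8.2361.
Both eigenvalues > 0, so H is positive definite -> x* is a strict local min.

min


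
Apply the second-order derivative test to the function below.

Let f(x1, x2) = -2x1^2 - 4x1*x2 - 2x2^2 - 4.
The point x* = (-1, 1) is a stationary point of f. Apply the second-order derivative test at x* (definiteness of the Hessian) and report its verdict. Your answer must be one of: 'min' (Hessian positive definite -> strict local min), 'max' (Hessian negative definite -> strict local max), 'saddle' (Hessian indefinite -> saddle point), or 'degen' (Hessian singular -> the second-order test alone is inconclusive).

Compute the Hessian H = grad^2 f:
  H = [[-4, -4], [-4, -4]]
Verify stationarity: grad f(x*) = H x* + g = (0, 0).
Eigenvalues of H: -8, 0.
H has a zero eigenvalue (singular; negative semidefinite but not definite), so H is neither positive definite, negative definite, nor indefinite. The second-order test alone is inconclusive -> degen.
(Indeed, f is constant along the null direction of H through x*, so x* is not a strict local extremum.)

degen


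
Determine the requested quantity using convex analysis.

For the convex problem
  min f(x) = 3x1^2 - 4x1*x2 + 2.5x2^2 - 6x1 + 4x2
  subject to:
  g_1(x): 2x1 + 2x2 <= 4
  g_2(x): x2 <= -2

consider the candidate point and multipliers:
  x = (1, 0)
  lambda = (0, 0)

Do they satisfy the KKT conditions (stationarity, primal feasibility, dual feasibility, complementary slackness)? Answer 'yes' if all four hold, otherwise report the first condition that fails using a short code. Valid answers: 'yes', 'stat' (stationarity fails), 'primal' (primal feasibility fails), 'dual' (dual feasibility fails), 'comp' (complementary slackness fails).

Gradient of f: grad f(x) = Q x + c = (0, 0)
Constraint values g_i(x) = a_i^T x - b_i:
  g_1((1, 0)) = -2
  g_2((1, 0)) = 2
Stationarity residual: grad f(x) + sum_i lambda_i a_i = (0, 0)
  -> stationarity OK
Primal feasibility (all g_i <= 0): FAILS
Dual feasibility (all lambda_i >= 0): OK
Complementary slackness (lambda_i * g_i(x) = 0 for all i): OK

Verdict: the first failing condition is primal_feasibility -> primal.

primal


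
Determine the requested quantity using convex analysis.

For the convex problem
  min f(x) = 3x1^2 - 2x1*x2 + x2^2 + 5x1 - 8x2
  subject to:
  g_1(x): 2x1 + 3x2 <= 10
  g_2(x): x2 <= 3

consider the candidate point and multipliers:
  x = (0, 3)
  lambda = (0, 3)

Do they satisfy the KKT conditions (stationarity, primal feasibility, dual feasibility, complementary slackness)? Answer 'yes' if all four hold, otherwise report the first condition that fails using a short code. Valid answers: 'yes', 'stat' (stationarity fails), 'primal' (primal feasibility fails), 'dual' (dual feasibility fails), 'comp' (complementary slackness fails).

Gradient of f: grad f(x) = Q x + c = (-1, -2)
Constraint values g_i(x) = a_i^T x - b_i:
  g_1((0, 3)) = -1
  g_2((0, 3)) = 0
Stationarity residual: grad f(x) + sum_i lambda_i a_i = (-1, 1)
  -> stationarity FAILS
Primal feasibility (all g_i <= 0): OK
Dual feasibility (all lambda_i >= 0): OK
Complementary slackness (lambda_i * g_i(x) = 0 for all i): OK

Verdict: the first failing condition is stationarity -> stat.

stat


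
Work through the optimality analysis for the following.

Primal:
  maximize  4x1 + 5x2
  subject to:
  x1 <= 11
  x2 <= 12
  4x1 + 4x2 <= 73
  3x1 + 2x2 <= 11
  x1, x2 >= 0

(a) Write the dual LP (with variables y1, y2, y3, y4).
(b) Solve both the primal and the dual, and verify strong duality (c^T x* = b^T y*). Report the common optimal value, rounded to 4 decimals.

The standard primal-dual pair for 'max c^T x s.t. A x <= b, x >= 0' is:
  Dual:  min b^T y  s.t.  A^T y >= c,  y >= 0.

So the dual LP is:
  minimize  11y1 + 12y2 + 73y3 + 11y4
  subject to:
    y1 + 4y3 + 3y4 >= 4
    y2 + 4y3 + 2y4 >= 5
    y1, y2, y3, y4 >= 0

Solving the primal: x* = (0, 5.5).
  primal value c^T x* = 27.5.
Solving the dual: y* = (0, 0, 0, 2.5).
  dual value b^T y* = 27.5.
Strong duality: c^T x* = b^T y*. Confirmed.

27.5


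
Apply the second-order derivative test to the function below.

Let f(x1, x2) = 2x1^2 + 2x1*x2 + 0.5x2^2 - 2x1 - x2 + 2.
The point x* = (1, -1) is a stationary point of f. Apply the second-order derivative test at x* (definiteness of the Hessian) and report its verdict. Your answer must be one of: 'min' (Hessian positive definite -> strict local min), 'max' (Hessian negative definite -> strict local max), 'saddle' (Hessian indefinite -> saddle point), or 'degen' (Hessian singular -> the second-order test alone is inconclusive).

Compute the Hessian H = grad^2 f:
  H = [[4, 2], [2, 1]]
Verify stationarity: grad f(x*) = H x* + g = (0, 0).
Eigenvalues of H: 0, 5.
H has a zero eigenvalue (singular; positive semidefinite but not definite), so H is neither positive definite, negative definite, nor indefinite. The second-order test alone is inconclusive -> degen.
(Indeed, f is constant along the null direction of H through x*, so x* is not a strict local extremum.)

degen


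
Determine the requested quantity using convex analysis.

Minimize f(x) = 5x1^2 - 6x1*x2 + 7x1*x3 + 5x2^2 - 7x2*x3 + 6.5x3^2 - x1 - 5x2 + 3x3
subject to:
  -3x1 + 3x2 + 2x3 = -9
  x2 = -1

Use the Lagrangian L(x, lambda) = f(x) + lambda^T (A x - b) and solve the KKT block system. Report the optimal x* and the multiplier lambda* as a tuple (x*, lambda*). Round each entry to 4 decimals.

Form the Lagrangian:
  L(x, lambda) = (1/2) x^T Q x + c^T x + lambda^T (A x - b)
Stationarity (grad_x L = 0): Q x + c + A^T lambda = 0.
Primal feasibility: A x = b.

This gives the KKT block system:
  [ Q   A^T ] [ x     ]   [-c ]
  [ A    0  ] [ lambda ] = [ b ]

Solving the linear system:
  x*      = (0.9876, -1, -1.5187)
  lambda* = (1.4149, 6.0498)
  f(x*)   = 9.1203

x* = (0.9876, -1, -1.5187), lambda* = (1.4149, 6.0498)


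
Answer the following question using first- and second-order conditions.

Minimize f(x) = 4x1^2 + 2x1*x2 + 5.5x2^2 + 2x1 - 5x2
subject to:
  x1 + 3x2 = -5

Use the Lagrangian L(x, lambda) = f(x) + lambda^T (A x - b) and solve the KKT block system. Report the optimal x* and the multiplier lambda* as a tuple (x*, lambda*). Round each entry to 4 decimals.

Form the Lagrangian:
  L(x, lambda) = (1/2) x^T Q x + c^T x + lambda^T (A x - b)
Stationarity (grad_x L = 0): Q x + c + A^T lambda = 0.
Primal feasibility: A x = b.

This gives the KKT block system:
  [ Q   A^T ] [ x     ]   [-c ]
  [ A    0  ] [ lambda ] = [ b ]

Solving the linear system:
  x*      = (-0.8169, -1.3944)
  lambda* = (7.3239)
  f(x*)   = 20.9789

x* = (-0.8169, -1.3944), lambda* = (7.3239)


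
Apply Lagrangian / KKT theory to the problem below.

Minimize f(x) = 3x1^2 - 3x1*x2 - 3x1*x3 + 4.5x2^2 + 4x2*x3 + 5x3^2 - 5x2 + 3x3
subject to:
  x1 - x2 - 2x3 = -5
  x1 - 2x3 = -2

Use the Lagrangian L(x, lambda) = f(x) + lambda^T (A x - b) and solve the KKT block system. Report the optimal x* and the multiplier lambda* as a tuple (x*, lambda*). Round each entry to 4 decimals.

Form the Lagrangian:
  L(x, lambda) = (1/2) x^T Q x + c^T x + lambda^T (A x - b)
Stationarity (grad_x L = 0): Q x + c + A^T lambda = 0.
Primal feasibility: A x = b.

This gives the KKT block system:
  [ Q   A^T ] [ x     ]   [-c ]
  [ A    0  ] [ lambda ] = [ b ]

Solving the linear system:
  x*      = (-0.0909, 3, 0.9545)
  lambda* = (26.0909, -13.6818)
  f(x*)   = 45.4773

x* = (-0.0909, 3, 0.9545), lambda* = (26.0909, -13.6818)


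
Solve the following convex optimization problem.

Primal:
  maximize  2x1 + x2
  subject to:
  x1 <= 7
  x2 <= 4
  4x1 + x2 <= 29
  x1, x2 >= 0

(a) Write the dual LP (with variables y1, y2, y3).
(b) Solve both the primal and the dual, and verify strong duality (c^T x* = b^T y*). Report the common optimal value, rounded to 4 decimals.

The standard primal-dual pair for 'max c^T x s.t. A x <= b, x >= 0' is:
  Dual:  min b^T y  s.t.  A^T y >= c,  y >= 0.

So the dual LP is:
  minimize  7y1 + 4y2 + 29y3
  subject to:
    y1 + 4y3 >= 2
    y2 + y3 >= 1
    y1, y2, y3 >= 0

Solving the primal: x* = (6.25, 4).
  primal value c^T x* = 16.5.
Solving the dual: y* = (0, 0.5, 0.5).
  dual value b^T y* = 16.5.
Strong duality: c^T x* = b^T y*. Confirmed.

16.5


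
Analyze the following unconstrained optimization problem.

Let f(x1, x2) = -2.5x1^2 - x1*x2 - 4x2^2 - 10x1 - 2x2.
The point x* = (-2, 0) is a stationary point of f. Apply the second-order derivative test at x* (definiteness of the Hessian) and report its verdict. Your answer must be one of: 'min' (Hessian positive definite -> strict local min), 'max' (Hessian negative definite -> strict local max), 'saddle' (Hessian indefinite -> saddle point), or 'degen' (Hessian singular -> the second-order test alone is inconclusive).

Compute the Hessian H = grad^2 f:
  H = [[-5, -1], [-1, -8]]
Verify stationarity: grad f(x*) = H x* + g = (0, 0).
Eigenvalues of H: -8.3028, -4.6972.
Both eigenvalues < 0, so H is negative definite -> x* is a strict local max.

max


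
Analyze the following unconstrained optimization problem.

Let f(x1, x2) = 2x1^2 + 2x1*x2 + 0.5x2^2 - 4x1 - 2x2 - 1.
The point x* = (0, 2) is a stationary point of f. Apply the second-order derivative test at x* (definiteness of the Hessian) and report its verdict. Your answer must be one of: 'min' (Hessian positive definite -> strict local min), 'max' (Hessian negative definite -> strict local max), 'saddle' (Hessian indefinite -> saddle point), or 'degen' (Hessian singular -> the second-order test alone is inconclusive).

Compute the Hessian H = grad^2 f:
  H = [[4, 2], [2, 1]]
Verify stationarity: grad f(x*) = H x* + g = (0, 0).
Eigenvalues of H: 0, 5.
H has a zero eigenvalue (singular; positive semidefinite but not definite), so H is neither positive definite, negative definite, nor indefinite. The second-order test alone is inconclusive -> degen.
(Indeed, f is constant along the null direction of H through x*, so x* is not a strict local extremum.)

degen


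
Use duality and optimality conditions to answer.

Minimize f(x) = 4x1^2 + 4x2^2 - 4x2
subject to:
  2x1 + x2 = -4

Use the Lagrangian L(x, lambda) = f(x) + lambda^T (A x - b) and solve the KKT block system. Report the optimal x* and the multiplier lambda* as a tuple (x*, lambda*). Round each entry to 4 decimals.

Form the Lagrangian:
  L(x, lambda) = (1/2) x^T Q x + c^T x + lambda^T (A x - b)
Stationarity (grad_x L = 0): Q x + c + A^T lambda = 0.
Primal feasibility: A x = b.

This gives the KKT block system:
  [ Q   A^T ] [ x     ]   [-c ]
  [ A    0  ] [ lambda ] = [ b ]

Solving the linear system:
  x*      = (-1.8, -0.4)
  lambda* = (7.2)
  f(x*)   = 15.2

x* = (-1.8, -0.4), lambda* = (7.2)


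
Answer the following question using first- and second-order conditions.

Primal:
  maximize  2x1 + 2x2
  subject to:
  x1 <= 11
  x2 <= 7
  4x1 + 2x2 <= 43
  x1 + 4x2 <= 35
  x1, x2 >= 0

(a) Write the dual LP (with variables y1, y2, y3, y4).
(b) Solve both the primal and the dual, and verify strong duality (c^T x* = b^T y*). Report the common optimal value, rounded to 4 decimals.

The standard primal-dual pair for 'max c^T x s.t. A x <= b, x >= 0' is:
  Dual:  min b^T y  s.t.  A^T y >= c,  y >= 0.

So the dual LP is:
  minimize  11y1 + 7y2 + 43y3 + 35y4
  subject to:
    y1 + 4y3 + y4 >= 2
    y2 + 2y3 + 4y4 >= 2
    y1, y2, y3, y4 >= 0

Solving the primal: x* = (7.2857, 6.9286).
  primal value c^T x* = 28.4286.
Solving the dual: y* = (0, 0, 0.4286, 0.2857).
  dual value b^T y* = 28.4286.
Strong duality: c^T x* = b^T y*. Confirmed.

28.4286


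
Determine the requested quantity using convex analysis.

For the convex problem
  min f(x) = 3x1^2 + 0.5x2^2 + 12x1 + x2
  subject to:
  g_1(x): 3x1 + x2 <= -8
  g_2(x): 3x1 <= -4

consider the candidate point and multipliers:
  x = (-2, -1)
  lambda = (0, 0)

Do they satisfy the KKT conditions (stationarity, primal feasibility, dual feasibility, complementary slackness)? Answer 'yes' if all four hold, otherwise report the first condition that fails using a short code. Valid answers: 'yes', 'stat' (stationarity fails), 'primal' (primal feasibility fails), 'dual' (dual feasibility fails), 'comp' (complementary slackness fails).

Gradient of f: grad f(x) = Q x + c = (0, 0)
Constraint values g_i(x) = a_i^T x - b_i:
  g_1((-2, -1)) = 1
  g_2((-2, -1)) = -2
Stationarity residual: grad f(x) + sum_i lambda_i a_i = (0, 0)
  -> stationarity OK
Primal feasibility (all g_i <= 0): FAILS
Dual feasibility (all lambda_i >= 0): OK
Complementary slackness (lambda_i * g_i(x) = 0 for all i): OK

Verdict: the first failing condition is primal_feasibility -> primal.

primal


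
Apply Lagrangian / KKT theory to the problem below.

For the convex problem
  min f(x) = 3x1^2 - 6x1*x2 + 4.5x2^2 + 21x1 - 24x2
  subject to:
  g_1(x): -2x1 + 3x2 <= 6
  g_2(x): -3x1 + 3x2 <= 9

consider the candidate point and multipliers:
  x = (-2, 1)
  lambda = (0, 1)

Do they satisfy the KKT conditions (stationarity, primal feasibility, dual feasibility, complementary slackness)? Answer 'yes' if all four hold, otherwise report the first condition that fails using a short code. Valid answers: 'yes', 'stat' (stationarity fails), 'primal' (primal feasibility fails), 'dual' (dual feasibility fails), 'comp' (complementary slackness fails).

Gradient of f: grad f(x) = Q x + c = (3, -3)
Constraint values g_i(x) = a_i^T x - b_i:
  g_1((-2, 1)) = 1
  g_2((-2, 1)) = 0
Stationarity residual: grad f(x) + sum_i lambda_i a_i = (0, 0)
  -> stationarity OK
Primal feasibility (all g_i <= 0): FAILS
Dual feasibility (all lambda_i >= 0): OK
Complementary slackness (lambda_i * g_i(x) = 0 for all i): OK

Verdict: the first failing condition is primal_feasibility -> primal.

primal


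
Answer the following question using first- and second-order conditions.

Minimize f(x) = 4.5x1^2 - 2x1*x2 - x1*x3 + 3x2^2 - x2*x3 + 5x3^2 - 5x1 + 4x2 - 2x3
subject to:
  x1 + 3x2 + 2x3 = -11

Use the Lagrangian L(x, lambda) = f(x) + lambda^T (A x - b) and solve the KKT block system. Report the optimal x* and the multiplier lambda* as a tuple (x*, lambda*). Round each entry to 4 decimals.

Form the Lagrangian:
  L(x, lambda) = (1/2) x^T Q x + c^T x + lambda^T (A x - b)
Stationarity (grad_x L = 0): Q x + c + A^T lambda = 0.
Primal feasibility: A x = b.

This gives the KKT block system:
  [ Q   A^T ] [ x     ]   [-c ]
  [ A    0  ] [ lambda ] = [ b ]

Solving the linear system:
  x*      = (-0.5956, -2.8741, -0.8911)
  lambda* = (3.7207)
  f(x*)   = 17.0959

x* = (-0.5956, -2.8741, -0.8911), lambda* = (3.7207)


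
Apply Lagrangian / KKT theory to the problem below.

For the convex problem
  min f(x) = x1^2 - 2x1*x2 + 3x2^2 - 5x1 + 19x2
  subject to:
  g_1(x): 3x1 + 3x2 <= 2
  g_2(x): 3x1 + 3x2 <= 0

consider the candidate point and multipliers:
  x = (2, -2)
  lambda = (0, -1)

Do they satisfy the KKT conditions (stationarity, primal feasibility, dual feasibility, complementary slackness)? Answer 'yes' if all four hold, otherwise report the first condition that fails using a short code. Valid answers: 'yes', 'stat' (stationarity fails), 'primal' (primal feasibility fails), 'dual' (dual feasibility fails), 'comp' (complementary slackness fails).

Gradient of f: grad f(x) = Q x + c = (3, 3)
Constraint values g_i(x) = a_i^T x - b_i:
  g_1((2, -2)) = -2
  g_2((2, -2)) = 0
Stationarity residual: grad f(x) + sum_i lambda_i a_i = (0, 0)
  -> stationarity OK
Primal feasibility (all g_i <= 0): OK
Dual feasibility (all lambda_i >= 0): FAILS
Complementary slackness (lambda_i * g_i(x) = 0 for all i): OK

Verdict: the first failing condition is dual_feasibility -> dual.

dual


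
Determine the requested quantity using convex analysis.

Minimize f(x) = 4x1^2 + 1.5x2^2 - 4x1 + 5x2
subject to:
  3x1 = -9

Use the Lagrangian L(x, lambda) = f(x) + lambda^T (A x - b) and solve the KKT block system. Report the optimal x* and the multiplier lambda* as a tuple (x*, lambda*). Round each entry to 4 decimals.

Form the Lagrangian:
  L(x, lambda) = (1/2) x^T Q x + c^T x + lambda^T (A x - b)
Stationarity (grad_x L = 0): Q x + c + A^T lambda = 0.
Primal feasibility: A x = b.

This gives the KKT block system:
  [ Q   A^T ] [ x     ]   [-c ]
  [ A    0  ] [ lambda ] = [ b ]

Solving the linear system:
  x*      = (-3, -1.6667)
  lambda* = (9.3333)
  f(x*)   = 43.8333

x* = (-3, -1.6667), lambda* = (9.3333)


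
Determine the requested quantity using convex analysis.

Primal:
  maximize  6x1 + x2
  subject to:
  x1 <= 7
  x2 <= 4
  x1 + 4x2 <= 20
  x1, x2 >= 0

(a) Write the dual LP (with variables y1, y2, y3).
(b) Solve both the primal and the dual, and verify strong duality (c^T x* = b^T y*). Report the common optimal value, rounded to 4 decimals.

The standard primal-dual pair for 'max c^T x s.t. A x <= b, x >= 0' is:
  Dual:  min b^T y  s.t.  A^T y >= c,  y >= 0.

So the dual LP is:
  minimize  7y1 + 4y2 + 20y3
  subject to:
    y1 + y3 >= 6
    y2 + 4y3 >= 1
    y1, y2, y3 >= 0

Solving the primal: x* = (7, 3.25).
  primal value c^T x* = 45.25.
Solving the dual: y* = (5.75, 0, 0.25).
  dual value b^T y* = 45.25.
Strong duality: c^T x* = b^T y*. Confirmed.

45.25


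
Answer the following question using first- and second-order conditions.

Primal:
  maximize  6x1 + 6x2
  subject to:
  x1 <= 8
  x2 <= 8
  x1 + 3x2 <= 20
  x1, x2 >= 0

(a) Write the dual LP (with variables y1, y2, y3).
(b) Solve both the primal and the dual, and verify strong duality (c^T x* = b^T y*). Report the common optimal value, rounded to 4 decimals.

The standard primal-dual pair for 'max c^T x s.t. A x <= b, x >= 0' is:
  Dual:  min b^T y  s.t.  A^T y >= c,  y >= 0.

So the dual LP is:
  minimize  8y1 + 8y2 + 20y3
  subject to:
    y1 + y3 >= 6
    y2 + 3y3 >= 6
    y1, y2, y3 >= 0

Solving the primal: x* = (8, 4).
  primal value c^T x* = 72.
Solving the dual: y* = (4, 0, 2).
  dual value b^T y* = 72.
Strong duality: c^T x* = b^T y*. Confirmed.

72


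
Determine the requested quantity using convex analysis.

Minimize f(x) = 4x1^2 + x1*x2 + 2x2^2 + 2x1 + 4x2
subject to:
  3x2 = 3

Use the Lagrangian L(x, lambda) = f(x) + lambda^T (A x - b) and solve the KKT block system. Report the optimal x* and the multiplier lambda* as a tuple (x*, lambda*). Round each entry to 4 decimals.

Form the Lagrangian:
  L(x, lambda) = (1/2) x^T Q x + c^T x + lambda^T (A x - b)
Stationarity (grad_x L = 0): Q x + c + A^T lambda = 0.
Primal feasibility: A x = b.

This gives the KKT block system:
  [ Q   A^T ] [ x     ]   [-c ]
  [ A    0  ] [ lambda ] = [ b ]

Solving the linear system:
  x*      = (-0.375, 1)
  lambda* = (-2.5417)
  f(x*)   = 5.4375

x* = (-0.375, 1), lambda* = (-2.5417)


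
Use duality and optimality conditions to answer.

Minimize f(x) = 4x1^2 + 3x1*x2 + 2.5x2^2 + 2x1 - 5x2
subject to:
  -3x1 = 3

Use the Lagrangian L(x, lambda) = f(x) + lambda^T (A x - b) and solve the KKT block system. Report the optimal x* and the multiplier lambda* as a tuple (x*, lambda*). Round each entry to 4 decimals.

Form the Lagrangian:
  L(x, lambda) = (1/2) x^T Q x + c^T x + lambda^T (A x - b)
Stationarity (grad_x L = 0): Q x + c + A^T lambda = 0.
Primal feasibility: A x = b.

This gives the KKT block system:
  [ Q   A^T ] [ x     ]   [-c ]
  [ A    0  ] [ lambda ] = [ b ]

Solving the linear system:
  x*      = (-1, 1.6)
  lambda* = (-0.4)
  f(x*)   = -4.4

x* = (-1, 1.6), lambda* = (-0.4)


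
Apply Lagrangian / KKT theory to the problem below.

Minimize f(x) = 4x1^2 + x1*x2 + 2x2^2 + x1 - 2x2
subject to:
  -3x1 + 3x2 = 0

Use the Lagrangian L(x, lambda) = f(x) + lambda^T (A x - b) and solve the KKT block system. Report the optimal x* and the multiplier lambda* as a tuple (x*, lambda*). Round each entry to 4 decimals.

Form the Lagrangian:
  L(x, lambda) = (1/2) x^T Q x + c^T x + lambda^T (A x - b)
Stationarity (grad_x L = 0): Q x + c + A^T lambda = 0.
Primal feasibility: A x = b.

This gives the KKT block system:
  [ Q   A^T ] [ x     ]   [-c ]
  [ A    0  ] [ lambda ] = [ b ]

Solving the linear system:
  x*      = (0.0714, 0.0714)
  lambda* = (0.5476)
  f(x*)   = -0.0357

x* = (0.0714, 0.0714), lambda* = (0.5476)


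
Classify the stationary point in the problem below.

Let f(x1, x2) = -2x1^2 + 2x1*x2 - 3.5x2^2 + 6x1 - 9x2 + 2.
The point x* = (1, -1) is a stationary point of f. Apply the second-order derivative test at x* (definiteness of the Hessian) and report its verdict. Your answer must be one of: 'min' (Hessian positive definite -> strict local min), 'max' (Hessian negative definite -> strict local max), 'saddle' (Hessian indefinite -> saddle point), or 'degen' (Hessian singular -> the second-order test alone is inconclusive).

Compute the Hessian H = grad^2 f:
  H = [[-4, 2], [2, -7]]
Verify stationarity: grad f(x*) = H x* + g = (0, 0).
Eigenvalues of H: -8, -3.
Both eigenvalues < 0, so H is negative definite -> x* is a strict local max.

max


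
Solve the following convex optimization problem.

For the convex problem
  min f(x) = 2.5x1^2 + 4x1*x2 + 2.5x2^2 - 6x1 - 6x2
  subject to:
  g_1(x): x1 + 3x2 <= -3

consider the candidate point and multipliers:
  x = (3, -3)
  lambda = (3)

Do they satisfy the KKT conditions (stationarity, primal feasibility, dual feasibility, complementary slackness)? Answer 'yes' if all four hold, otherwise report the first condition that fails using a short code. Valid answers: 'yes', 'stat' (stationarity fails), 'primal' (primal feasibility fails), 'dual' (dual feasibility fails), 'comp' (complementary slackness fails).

Gradient of f: grad f(x) = Q x + c = (-3, -9)
Constraint values g_i(x) = a_i^T x - b_i:
  g_1((3, -3)) = -3
Stationarity residual: grad f(x) + sum_i lambda_i a_i = (0, 0)
  -> stationarity OK
Primal feasibility (all g_i <= 0): OK
Dual feasibility (all lambda_i >= 0): OK
Complementary slackness (lambda_i * g_i(x) = 0 for all i): FAILS

Verdict: the first failing condition is complementary_slackness -> comp.

comp


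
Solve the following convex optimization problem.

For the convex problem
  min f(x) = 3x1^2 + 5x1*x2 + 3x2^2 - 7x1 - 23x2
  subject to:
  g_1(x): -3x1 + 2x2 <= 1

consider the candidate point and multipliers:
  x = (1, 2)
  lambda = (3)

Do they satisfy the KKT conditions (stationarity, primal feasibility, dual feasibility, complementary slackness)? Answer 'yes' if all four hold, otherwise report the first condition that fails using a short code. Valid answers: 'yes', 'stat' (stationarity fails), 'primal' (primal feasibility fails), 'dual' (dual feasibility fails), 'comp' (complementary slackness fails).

Gradient of f: grad f(x) = Q x + c = (9, -6)
Constraint values g_i(x) = a_i^T x - b_i:
  g_1((1, 2)) = 0
Stationarity residual: grad f(x) + sum_i lambda_i a_i = (0, 0)
  -> stationarity OK
Primal feasibility (all g_i <= 0): OK
Dual feasibility (all lambda_i >= 0): OK
Complementary slackness (lambda_i * g_i(x) = 0 for all i): OK

Verdict: yes, KKT holds.

yes


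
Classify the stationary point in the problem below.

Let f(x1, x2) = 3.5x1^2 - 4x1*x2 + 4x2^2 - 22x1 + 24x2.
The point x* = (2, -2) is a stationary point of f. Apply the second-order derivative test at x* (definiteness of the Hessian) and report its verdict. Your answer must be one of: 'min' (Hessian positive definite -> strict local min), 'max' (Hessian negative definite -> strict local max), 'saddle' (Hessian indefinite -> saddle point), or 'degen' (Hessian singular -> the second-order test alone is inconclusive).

Compute the Hessian H = grad^2 f:
  H = [[7, -4], [-4, 8]]
Verify stationarity: grad f(x*) = H x* + g = (0, 0).
Eigenvalues of H: 3.4689, 11.5311.
Both eigenvalues > 0, so H is positive definite -> x* is a strict local min.

min


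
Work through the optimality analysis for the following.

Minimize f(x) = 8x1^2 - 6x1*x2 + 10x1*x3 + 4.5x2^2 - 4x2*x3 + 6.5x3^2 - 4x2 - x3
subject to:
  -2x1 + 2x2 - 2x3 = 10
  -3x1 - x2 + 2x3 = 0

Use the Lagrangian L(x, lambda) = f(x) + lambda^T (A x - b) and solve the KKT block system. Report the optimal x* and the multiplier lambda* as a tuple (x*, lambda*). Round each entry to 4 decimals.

Form the Lagrangian:
  L(x, lambda) = (1/2) x^T Q x + c^T x + lambda^T (A x - b)
Stationarity (grad_x L = 0): Q x + c + A^T lambda = 0.
Primal feasibility: A x = b.

This gives the KKT block system:
  [ Q   A^T ] [ x     ]   [-c ]
  [ A    0  ] [ lambda ] = [ b ]

Solving the linear system:
  x*      = (-1.3463, 3.2686, -0.3851)
  lambda* = (-18.7638, -2.4919)
  f(x*)   = 87.4741

x* = (-1.3463, 3.2686, -0.3851), lambda* = (-18.7638, -2.4919)


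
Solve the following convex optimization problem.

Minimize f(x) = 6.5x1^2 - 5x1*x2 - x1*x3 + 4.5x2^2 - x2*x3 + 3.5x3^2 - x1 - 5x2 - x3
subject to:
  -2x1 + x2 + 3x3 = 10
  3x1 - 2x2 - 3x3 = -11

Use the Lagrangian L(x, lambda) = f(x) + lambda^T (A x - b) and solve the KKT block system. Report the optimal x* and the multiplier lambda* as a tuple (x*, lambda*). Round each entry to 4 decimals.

Form the Lagrangian:
  L(x, lambda) = (1/2) x^T Q x + c^T x + lambda^T (A x - b)
Stationarity (grad_x L = 0): Q x + c + A^T lambda = 0.
Primal feasibility: A x = b.

This gives the KKT block system:
  [ Q   A^T ] [ x     ]   [-c ]
  [ A    0  ] [ lambda ] = [ b ]

Solving the linear system:
  x*      = (0.1456, 1.1456, 3.0485)
  lambda* = (-11.165, -4.8155)
  f(x*)   = 24.8786

x* = (0.1456, 1.1456, 3.0485), lambda* = (-11.165, -4.8155)


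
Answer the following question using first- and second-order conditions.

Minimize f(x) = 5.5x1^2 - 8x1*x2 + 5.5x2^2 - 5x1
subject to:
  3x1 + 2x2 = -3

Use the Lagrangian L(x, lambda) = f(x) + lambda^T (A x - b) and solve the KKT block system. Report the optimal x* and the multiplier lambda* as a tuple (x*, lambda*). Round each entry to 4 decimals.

Form the Lagrangian:
  L(x, lambda) = (1/2) x^T Q x + c^T x + lambda^T (A x - b)
Stationarity (grad_x L = 0): Q x + c + A^T lambda = 0.
Primal feasibility: A x = b.

This gives the KKT block system:
  [ Q   A^T ] [ x     ]   [-c ]
  [ A    0  ] [ lambda ] = [ b ]

Solving the linear system:
  x*      = (-0.5314, -0.7029)
  lambda* = (1.7406)
  f(x*)   = 3.9393

x* = (-0.5314, -0.7029), lambda* = (1.7406)


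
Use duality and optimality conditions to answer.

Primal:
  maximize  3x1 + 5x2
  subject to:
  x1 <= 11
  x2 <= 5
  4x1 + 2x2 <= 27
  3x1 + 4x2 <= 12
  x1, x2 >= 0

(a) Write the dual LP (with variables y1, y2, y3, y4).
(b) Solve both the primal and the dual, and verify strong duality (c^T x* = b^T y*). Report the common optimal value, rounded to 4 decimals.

The standard primal-dual pair for 'max c^T x s.t. A x <= b, x >= 0' is:
  Dual:  min b^T y  s.t.  A^T y >= c,  y >= 0.

So the dual LP is:
  minimize  11y1 + 5y2 + 27y3 + 12y4
  subject to:
    y1 + 4y3 + 3y4 >= 3
    y2 + 2y3 + 4y4 >= 5
    y1, y2, y3, y4 >= 0

Solving the primal: x* = (0, 3).
  primal value c^T x* = 15.
Solving the dual: y* = (0, 0, 0, 1.25).
  dual value b^T y* = 15.
Strong duality: c^T x* = b^T y*. Confirmed.

15


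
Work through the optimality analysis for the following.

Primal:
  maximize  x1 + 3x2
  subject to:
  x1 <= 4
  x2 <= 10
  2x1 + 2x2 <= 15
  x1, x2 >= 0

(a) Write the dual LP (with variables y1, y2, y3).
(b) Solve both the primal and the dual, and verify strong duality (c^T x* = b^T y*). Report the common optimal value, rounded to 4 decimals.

The standard primal-dual pair for 'max c^T x s.t. A x <= b, x >= 0' is:
  Dual:  min b^T y  s.t.  A^T y >= c,  y >= 0.

So the dual LP is:
  minimize  4y1 + 10y2 + 15y3
  subject to:
    y1 + 2y3 >= 1
    y2 + 2y3 >= 3
    y1, y2, y3 >= 0

Solving the primal: x* = (0, 7.5).
  primal value c^T x* = 22.5.
Solving the dual: y* = (0, 0, 1.5).
  dual value b^T y* = 22.5.
Strong duality: c^T x* = b^T y*. Confirmed.

22.5


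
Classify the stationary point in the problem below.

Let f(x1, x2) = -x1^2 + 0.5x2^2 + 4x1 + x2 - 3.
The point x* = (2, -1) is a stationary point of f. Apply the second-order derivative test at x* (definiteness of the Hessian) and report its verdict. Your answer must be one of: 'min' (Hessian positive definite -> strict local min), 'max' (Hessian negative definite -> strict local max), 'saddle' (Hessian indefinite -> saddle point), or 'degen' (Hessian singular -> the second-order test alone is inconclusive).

Compute the Hessian H = grad^2 f:
  H = [[-2, 0], [0, 1]]
Verify stationarity: grad f(x*) = H x* + g = (0, 0).
Eigenvalues of H: -2, 1.
Eigenvalues have mixed signs, so H is indefinite -> x* is a saddle point.

saddle


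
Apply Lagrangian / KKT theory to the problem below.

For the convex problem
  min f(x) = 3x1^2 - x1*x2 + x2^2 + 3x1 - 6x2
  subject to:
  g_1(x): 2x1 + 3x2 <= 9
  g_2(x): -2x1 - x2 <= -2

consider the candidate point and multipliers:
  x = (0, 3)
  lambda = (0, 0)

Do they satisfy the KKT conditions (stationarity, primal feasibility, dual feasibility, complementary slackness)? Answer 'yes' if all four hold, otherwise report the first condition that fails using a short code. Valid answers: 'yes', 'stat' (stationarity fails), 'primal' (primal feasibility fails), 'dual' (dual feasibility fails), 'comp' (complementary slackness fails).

Gradient of f: grad f(x) = Q x + c = (0, 0)
Constraint values g_i(x) = a_i^T x - b_i:
  g_1((0, 3)) = 0
  g_2((0, 3)) = -1
Stationarity residual: grad f(x) + sum_i lambda_i a_i = (0, 0)
  -> stationarity OK
Primal feasibility (all g_i <= 0): OK
Dual feasibility (all lambda_i >= 0): OK
Complementary slackness (lambda_i * g_i(x) = 0 for all i): OK

Verdict: yes, KKT holds.

yes


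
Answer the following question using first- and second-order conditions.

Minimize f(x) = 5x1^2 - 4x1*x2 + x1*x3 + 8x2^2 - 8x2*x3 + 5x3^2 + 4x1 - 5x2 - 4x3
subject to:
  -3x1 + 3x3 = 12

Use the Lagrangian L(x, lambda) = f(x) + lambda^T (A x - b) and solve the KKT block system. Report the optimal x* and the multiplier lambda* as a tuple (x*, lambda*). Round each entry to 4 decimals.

Form the Lagrangian:
  L(x, lambda) = (1/2) x^T Q x + c^T x + lambda^T (A x - b)
Stationarity (grad_x L = 0): Q x + c + A^T lambda = 0.
Primal feasibility: A x = b.

This gives the KKT block system:
  [ Q   A^T ] [ x     ]   [-c ]
  [ A    0  ] [ lambda ] = [ b ]

Solving the linear system:
  x*      = (-1.25, 1.375, 2.75)
  lambda* = (-3.75)
  f(x*)   = 11.0625

x* = (-1.25, 1.375, 2.75), lambda* = (-3.75)


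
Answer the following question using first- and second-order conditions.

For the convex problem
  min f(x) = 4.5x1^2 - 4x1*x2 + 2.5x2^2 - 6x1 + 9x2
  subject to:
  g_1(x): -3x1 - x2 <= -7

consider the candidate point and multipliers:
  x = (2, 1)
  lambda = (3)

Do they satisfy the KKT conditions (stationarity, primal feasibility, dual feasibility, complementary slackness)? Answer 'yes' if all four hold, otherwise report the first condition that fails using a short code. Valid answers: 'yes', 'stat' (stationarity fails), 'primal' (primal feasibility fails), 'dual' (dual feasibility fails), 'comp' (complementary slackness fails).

Gradient of f: grad f(x) = Q x + c = (8, 6)
Constraint values g_i(x) = a_i^T x - b_i:
  g_1((2, 1)) = 0
Stationarity residual: grad f(x) + sum_i lambda_i a_i = (-1, 3)
  -> stationarity FAILS
Primal feasibility (all g_i <= 0): OK
Dual feasibility (all lambda_i >= 0): OK
Complementary slackness (lambda_i * g_i(x) = 0 for all i): OK

Verdict: the first failing condition is stationarity -> stat.

stat
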